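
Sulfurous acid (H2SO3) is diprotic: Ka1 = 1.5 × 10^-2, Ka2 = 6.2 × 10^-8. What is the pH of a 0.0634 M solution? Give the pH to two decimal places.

pH = 1.62

Since Ka1 ≫ Ka2, the first ionization dominates [H+].
Ka1 = x²/(0.0634 − x) = 1.5 × 10^-2
Solving the quadratic: x = (−Ka1 + √(Ka1² + 4·Ka1·C₀))/2 = 2.42 × 10^-2 M
pH = −log(2.42 × 10^-2) = 1.62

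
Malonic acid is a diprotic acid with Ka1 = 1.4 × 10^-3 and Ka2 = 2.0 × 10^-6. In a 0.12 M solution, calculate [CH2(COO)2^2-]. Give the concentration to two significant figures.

2.0 × 10^-6 M

First ionization gives [H+] ≈ [CH2(COOH)COO-] = 1.23 × 10^-2 M.
Second step: Ka2 = [H+][CH2(COO)2^2-]/[CH2(COOH)COO-] ≈ [CH2(COO)2^2-] (since [H+] ≈ [CH2(COOH)COO-]).
So [CH2(COO)2^2-] ≈ Ka2.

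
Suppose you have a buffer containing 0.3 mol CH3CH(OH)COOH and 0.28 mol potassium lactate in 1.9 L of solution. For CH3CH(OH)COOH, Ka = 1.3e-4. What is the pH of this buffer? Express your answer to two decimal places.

pH = 3.86

pKa = −log(1.3 × 10^-4) = 3.886
pH = pKa + log([A⁻]/[HA]) = 3.886 + log(0.28/0.3)
pH = 3.886 + (-0.030) = 3.86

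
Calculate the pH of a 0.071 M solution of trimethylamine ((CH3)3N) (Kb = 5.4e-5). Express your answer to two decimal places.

pH = 11.29

(CH3)3N + H2O ⇌ (CH3)3NH+ + OH-
Let x = [OH-] at equilibrium. Kb = x²/(0.071 − x).
Assume x ≪ 0.071: x ≈ √(5.4 × 10^-5 × 0.071) = 1.96 × 10^-3 M
Check: 2.8% ionized — well under 5%, approximation valid.
pOH = 2.71, so pH = 14.00 − pOH = 11.29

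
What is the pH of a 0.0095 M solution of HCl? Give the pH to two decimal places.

pH = 2.02

HCl is a strong acid and dissociates completely, so [H+] = 0.0095 M.
pH = -log(0.0095) = 2.02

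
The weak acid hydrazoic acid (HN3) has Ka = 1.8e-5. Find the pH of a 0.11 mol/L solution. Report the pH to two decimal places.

HN3 ⇌ N3- + H+
From the ICE table, Ka = x²/(0.11 − x) = 1.8 × 10^-5.
Neglecting x in the denominator: x = √(1.8 × 10^-5 × 0.11) = 1.41 × 10^-3 M
(x/C₀ = 1.3% < 5%, so the approximation holds.)
pH = −log(1.41 × 10^-3) = 2.85

pH = 2.85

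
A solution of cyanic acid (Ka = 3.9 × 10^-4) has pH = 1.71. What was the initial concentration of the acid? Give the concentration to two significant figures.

[H+] = 10^(-1.71) = 1.95 × 10^-2 M = x
Ka = x²/(C₀ − x) ⇒ C₀ = x + x²/Ka
C₀ = 1.95 × 10^-2 + (1.95 × 10^-2)²/(3.9 × 10^-4) = 9.94 × 10^-1 M

C₀ = 9.9 × 10^-1 M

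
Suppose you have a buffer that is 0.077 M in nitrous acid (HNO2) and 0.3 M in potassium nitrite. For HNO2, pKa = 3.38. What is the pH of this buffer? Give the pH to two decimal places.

Henderson–Hasselbalch: pH = pKa + log([NO2-]/[HNO2]) = 3.38 + log(0.3/0.077)
pH = 3.38 + (+0.591) = 3.97

pH = 3.97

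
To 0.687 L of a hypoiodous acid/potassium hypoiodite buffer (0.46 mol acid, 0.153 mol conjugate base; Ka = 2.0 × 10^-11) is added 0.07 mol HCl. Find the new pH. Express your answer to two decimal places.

After neutralization: n(HOI) = 0.53 mol, n(OI-) = 0.083 mol.
pKa = −log(2.0 × 10^-11) = 10.699
Henderson–Hasselbalch with mole ratio 0.083/0.53: pH = 10.699 + (-0.805)

pH = 9.89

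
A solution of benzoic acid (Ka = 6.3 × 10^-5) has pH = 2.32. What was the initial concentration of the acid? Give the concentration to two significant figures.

C₀ = 3.7 × 10^-1 M

[H+] = 10^(-2.32) = 4.79 × 10^-3 M = x
Ka = x²/(C₀ − x) ⇒ C₀ = x + x²/Ka
C₀ = 4.79 × 10^-3 + (4.79 × 10^-3)²/(6.3 × 10^-5) = 3.69 × 10^-1 M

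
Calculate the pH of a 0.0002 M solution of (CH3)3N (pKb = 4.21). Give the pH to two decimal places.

pH = 9.93

(CH3)3N + H2O ⇌ (CH3)3NH+ + OH-
Kb = 10^(−4.21) = 6.17 × 10^-5
From the ICE table, Kb = [OH-]²/(0.0002 − [OH-]) = 6.17 × 10^-5.
Here C₀/Kb ≈ 3.24, so the small-[OH-] approximation fails. Use the quadratic:
[OH-] = [−6.17e-05 + √(6.17e-05² + 4.94e-08)]/2 = 8.44 × 10^-5 M
pOH = −log(8.44 × 10^-5) = 4.07; pH = 14.00 − 4.07 = 9.93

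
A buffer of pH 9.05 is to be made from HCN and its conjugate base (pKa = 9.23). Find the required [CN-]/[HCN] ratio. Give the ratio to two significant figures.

pH = pKa + log(r) ⇒ log(r) = 9.05 − 9.23 = -0.18
r = [CN-]/[HCN] = 10^(-0.18) = 0.661

ratio = 0.66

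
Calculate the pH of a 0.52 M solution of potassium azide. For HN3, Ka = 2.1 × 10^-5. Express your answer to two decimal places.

pH = 9.20

N3- is the conjugate base of the weak acid HN3.
Kb = Kw/Ka = 1.0×10^-14 / 2.1 × 10^-5 = 4.76 × 10^-10
From the ICE table, Kb = x²/(0.52 − x) = 4.76 × 10^-10.
Assume x ≪ 0.52: x ≈ √(4.76 × 10^-10 × 0.52) = 1.57 × 10^-5 M
(x/C₀ = 0.003% < 5%, so the approximation holds.)
pOH = 4.80, so pH = 14.00 − pOH = 9.20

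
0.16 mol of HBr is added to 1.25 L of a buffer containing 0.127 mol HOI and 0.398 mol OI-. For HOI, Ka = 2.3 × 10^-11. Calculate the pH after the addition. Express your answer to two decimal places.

After neutralization: n(HOI) = 0.287 mol, n(OI-) = 0.238 mol.
pKa = −log(2.3 × 10^-11) = 10.638
Henderson–Hasselbalch with mole ratio 0.238/0.287: pH = 10.638 + (-0.081)

pH = 10.56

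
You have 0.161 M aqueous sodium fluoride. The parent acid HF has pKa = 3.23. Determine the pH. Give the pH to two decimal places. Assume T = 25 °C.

F- is the conjugate base of the weak acid HF.
Ka = 10^(−3.23) = 5.89 × 10^-4
Kb = Kw/Ka = 1.0×10^-14 / 5.89 × 10^-4 = 1.70 × 10^-11
From the ICE table, Kb = x²/(0.161 − x) = 1.70 × 10^-11.
Assume x ≪ 0.161: x ≈ √(1.70 × 10^-11 × 0.161) = 1.65 × 10^-6 M
pOH = 5.78, so pH = 14.00 − pOH = 8.22

pH = 8.22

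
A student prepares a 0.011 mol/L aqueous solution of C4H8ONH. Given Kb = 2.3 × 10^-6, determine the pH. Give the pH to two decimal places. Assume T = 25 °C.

C4H8ONH + H2O ⇌ C4H8ONH2+ + OH-
Kb = x²/(0.011 − x) = 2.3 × 10^-6
Neglecting x in the denominator: x = √(2.3 × 10^-6 × 0.011) = 1.59 × 10^-4 M
pOH = 3.80, so pH = 14.00 − pOH = 10.20

pH = 10.20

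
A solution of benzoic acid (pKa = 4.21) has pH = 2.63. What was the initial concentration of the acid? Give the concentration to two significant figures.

C₀ = 9.1 × 10^-2 M

[H+] = 10^(-2.63) = 2.34 × 10^-3 M = x
Ka = 10^(−4.21) = 6.17 × 10^-5
Ka = x²/(C₀ − x) ⇒ C₀ = x + x²/Ka
C₀ = 2.34 × 10^-3 + (2.34 × 10^-3)²/(6.17 × 10^-5) = 9.11 × 10^-2 M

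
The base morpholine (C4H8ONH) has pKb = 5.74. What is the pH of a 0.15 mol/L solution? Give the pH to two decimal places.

C4H8ONH + H2O ⇌ C4H8ONH2+ + OH-
Kb = 10^(−5.74) = 1.82 × 10^-6
Kb = x²/(0.15 − x) = 1.82 × 10^-6
Neglecting x in the denominator: x = √(1.82 × 10^-6 × 0.15) = 5.22 × 10^-4 M
(x/C₀ = 0.35% < 5%, so the approximation holds.)
pOH = −log(5.22 × 10^-4) = 3.28; pH = 14.00 − 3.28 = 10.72

pH = 10.72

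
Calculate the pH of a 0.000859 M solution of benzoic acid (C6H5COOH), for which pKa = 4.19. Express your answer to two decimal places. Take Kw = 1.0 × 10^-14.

pH = 3.69

C6H5COOH ⇌ C6H5COO- + H+
Ka = 10^(−4.19) = 6.46 × 10^-5
From the ICE table, Ka = [H+]²/(0.000859 − [H+]) = 6.46 × 10^-5.
[H+] is not negligible relative to C₀; solve [H+]² + 6.46e-05·[H+] − 5.55e-08 = 0.
[H+] = [−6.46e-05 + √(6.46e-05² + 2.22e-07)]/2 = 2.05 × 10^-4 M
pH = −log[H+] = −log(2.05 × 10^-4) = 3.69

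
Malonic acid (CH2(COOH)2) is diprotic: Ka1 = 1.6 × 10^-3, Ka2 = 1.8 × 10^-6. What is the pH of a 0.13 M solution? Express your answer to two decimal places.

pH = 1.87

Ka1 ≫ Ka2, so treat the first dissociation as the only significant source of H+.
Ka1 = x²/(0.13 − x) = 1.6 × 10^-3
Solving the quadratic: x = (−Ka1 + √(Ka1² + 4·Ka1·C₀))/2 = 1.36 × 10^-2 M
pH = −log(1.36 × 10^-2) = 1.87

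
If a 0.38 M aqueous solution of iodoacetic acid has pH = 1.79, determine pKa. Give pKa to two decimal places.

pKa = 3.14

[H+] = 10^(-1.79) = 1.62 × 10^-2 M
At equilibrium [HA] = 0.38 − 1.62 × 10^-2 = 3.64 × 10^-1 M
Ka = [H+][A-]/[HA] = (1.62 × 10^-2)² / 3.64 × 10^-1 = 7.21 × 10^-4
pKa = -log(7.21 × 10^-4) = 3.14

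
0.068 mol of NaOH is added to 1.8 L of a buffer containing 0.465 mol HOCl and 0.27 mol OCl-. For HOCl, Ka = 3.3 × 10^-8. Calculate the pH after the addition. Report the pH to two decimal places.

pH = 7.41

After neutralization: n(HOCl) = 0.397 mol, n(OCl-) = 0.338 mol.
pKa = −log(3.3 × 10^-8) = 7.481
Henderson–Hasselbalch with mole ratio 0.338/0.397: pH = 7.481 + (-0.070)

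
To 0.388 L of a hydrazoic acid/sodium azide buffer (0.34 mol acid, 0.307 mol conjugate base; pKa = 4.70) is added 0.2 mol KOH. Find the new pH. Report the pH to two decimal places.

OH- converts HN3 to N3-: HN3 → 0.14 mol, N3- → 0.507 mol.
pH = pKa + log([A⁻]/[HA]) = 4.70 + log(0.507/0.14) = 4.70 +0.559

pH = 5.26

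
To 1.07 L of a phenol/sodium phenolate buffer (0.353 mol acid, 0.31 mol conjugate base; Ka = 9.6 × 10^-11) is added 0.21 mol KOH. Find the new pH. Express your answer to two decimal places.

pH = 10.58

OH- converts C6H5OH to C6H5O-: C6H5OH → 0.143 mol, C6H5O- → 0.52 mol.
pKa = −log(9.6 × 10^-11) = 10.018
Henderson–Hasselbalch with mole ratio 0.52/0.143: pH = 10.018 + (+0.561)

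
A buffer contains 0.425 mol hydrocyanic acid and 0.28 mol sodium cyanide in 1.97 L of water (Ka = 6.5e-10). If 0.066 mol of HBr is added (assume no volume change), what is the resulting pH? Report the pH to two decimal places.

pH = 8.83

After neutralization: n(HCN) = 0.491 mol, n(CN-) = 0.214 mol.
pKa = −log(6.5 × 10^-10) = 9.187
pH = pKa + log(n_CN-/n_HCN) = 9.187 + log(0.214/0.491) = 9.187 + (-0.361)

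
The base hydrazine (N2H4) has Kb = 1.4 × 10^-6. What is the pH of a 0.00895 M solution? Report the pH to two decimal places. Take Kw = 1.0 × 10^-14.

pH = 10.05

N2H4 + H2O ⇌ N2H5+ + OH-
Let x = [OH-] at equilibrium. Kb = x²/(0.00895 − x).
Since Kb ≪ C₀, x ≈ √(Kb·C₀) = 1.12 × 10^-4 M.
(x/C₀ = 1.3% < 5%, so the approximation holds.)
pOH = −log(1.12 × 10^-4) = 3.95; pH = 14.00 − 3.95 = 10.05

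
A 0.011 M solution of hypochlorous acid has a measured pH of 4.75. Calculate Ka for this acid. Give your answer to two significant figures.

[H+] = 10^(-4.75) = 1.78 × 10^-5 M
At equilibrium [HA] = 0.011 − 1.78 × 10^-5 = 1.10 × 10^-2 M
Ka = [H+][A-]/[HA] = (1.78 × 10^-5)² / 1.10 × 10^-2 = 2.9 × 10^-8

Ka = 2.9 × 10^-8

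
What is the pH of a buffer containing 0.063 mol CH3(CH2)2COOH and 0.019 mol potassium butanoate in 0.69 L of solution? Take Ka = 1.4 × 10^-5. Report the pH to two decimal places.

pH = 4.33

pKa = −log(1.4 × 10^-5) = 4.854
Using pH = pKa + log([base]/[acid]) with [base]/[acid] = 0.019/0.063:
pH = 4.854 + (-0.521) = 4.33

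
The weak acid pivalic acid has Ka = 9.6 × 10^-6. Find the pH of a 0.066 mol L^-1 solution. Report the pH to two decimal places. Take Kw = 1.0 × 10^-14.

(CH3)3CCOOH ⇌ (CH3)3CCOO- + H+
Ka = [H+]²/(0.066 − [H+]) = 9.6 × 10^-6
Assume [H+] ≪ 0.066: [H+] ≈ √(9.6 × 10^-6 × 0.066) = 7.96 × 10^-4 M
Check: 1.2% ionized — well under 5%, approximation valid.
pH = −log[H+] = −log(7.96 × 10^-4) = 3.10

pH = 3.10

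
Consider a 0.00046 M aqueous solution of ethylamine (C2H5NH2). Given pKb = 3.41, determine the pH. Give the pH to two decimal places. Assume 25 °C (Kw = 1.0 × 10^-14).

pH = 10.43

C2H5NH2 + H2O ⇌ C2H5NH3+ + OH-
Kb = 10^(−3.41) = 3.89 × 10^-4
Kb = [OH-]²/(0.00046 − [OH-]) = 3.89 × 10^-4
[OH-] is not negligible relative to C₀; solve [OH-]² + 0.000389·[OH-] − 1.79e-07 = 0.
[OH-] = (−Kb + √(Kb² + 4·Kb·C₀))/2 = 2.71 × 10^-4 M
pOH = 3.57, so pH = 14.00 − pOH = 10.43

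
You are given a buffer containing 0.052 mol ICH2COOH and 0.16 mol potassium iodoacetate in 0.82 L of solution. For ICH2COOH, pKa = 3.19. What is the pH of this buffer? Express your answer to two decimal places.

Using pH = pKa + log([base]/[acid]) with [base]/[acid] = 0.16/0.052:
pH = 3.19 + (+0.488) = 3.68

pH = 3.68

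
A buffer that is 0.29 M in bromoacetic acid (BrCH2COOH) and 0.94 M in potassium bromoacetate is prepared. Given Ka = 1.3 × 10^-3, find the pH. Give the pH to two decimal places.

pKa = −log(1.3 × 10^-3) = 2.886
Henderson–Hasselbalch: pH = pKa + log([BrCH2COO-]/[BrCH2COOH]) = 2.886 + log(0.94/0.29)
pH = 2.886 + (+0.511) = 3.40

pH = 3.40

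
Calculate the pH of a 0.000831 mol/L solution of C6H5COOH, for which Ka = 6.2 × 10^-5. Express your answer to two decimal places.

C6H5COOH ⇌ C6H5COO- + H+
From the ICE table, Ka = x²/(0.000831 − x) = 6.2 × 10^-5.
x is not negligible relative to C₀; solve x² + 6.2e-05·x − 5.15e-08 = 0.
x = (−Ka + √(Ka² + 4·Ka·C₀))/2 = 1.98 × 10^-4 M
pH = −log[H+] = −log(1.98 × 10^-4) = 3.70

pH = 3.70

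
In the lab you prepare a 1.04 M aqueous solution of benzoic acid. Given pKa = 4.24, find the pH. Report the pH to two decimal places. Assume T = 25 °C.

C6H5COOH ⇌ C6H5COO- + H+
Ka = 10^(−4.24) = 5.75 × 10^-5
Let x = [H+] at equilibrium. Ka = x²/(1.04 − x).
Since Ka ≪ C₀, x ≈ √(Ka·C₀) = 7.73 × 10^-3 M.
pH = −log(7.73 × 10^-3) = 2.11

pH = 2.11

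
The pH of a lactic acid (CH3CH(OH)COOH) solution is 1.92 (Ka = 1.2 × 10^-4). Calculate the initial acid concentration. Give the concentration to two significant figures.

C₀ = 1.2 M

[H+] = 10^(-1.92) = 1.20 × 10^-2 M = x
Ka = x²/(C₀ − x) ⇒ C₀ = x + x²/Ka
C₀ = 1.20 × 10^-2 + (1.20 × 10^-2)²/(1.2 × 10^-4) = 1.21 M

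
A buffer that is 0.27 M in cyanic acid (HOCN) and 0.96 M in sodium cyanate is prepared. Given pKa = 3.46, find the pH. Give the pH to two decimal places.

pH = 4.01

Henderson–Hasselbalch: pH = pKa + log([OCN-]/[HOCN]) = 3.46 + log(0.96/0.27)
pH = 3.46 + (+0.551) = 4.01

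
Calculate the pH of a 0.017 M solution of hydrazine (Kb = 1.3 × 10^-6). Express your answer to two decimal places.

N2H4 + H2O ⇌ N2H5+ + OH-
Kb = [OH-]²/(0.017 − [OH-]) = 1.3 × 10^-6
Assume [OH-] ≪ 0.017: [OH-] ≈ √(1.3 × 10^-6 × 0.017) = 1.49 × 10^-4 M
Check: 0.87% ionized — well under 5%, approximation valid.
pOH = 3.83, so pH = 14.00 − pOH = 10.17

pH = 10.17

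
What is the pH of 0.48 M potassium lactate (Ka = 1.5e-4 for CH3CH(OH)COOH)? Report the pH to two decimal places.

pH = 8.75

CH3CH(OH)COO- is the conjugate base of the weak acid CH3CH(OH)COOH.
Kb = Kw/Ka = 1.0×10^-14 / 1.5 × 10^-4 = 6.67 × 10^-11
From the ICE table, Kb = x²/(0.48 − x) = 6.67 × 10^-11.
Neglecting x in the denominator: x = √(6.67 × 10^-11 × 0.48) = 5.66 × 10^-6 M
(x/C₀ = 0.0012% < 5%, so the approximation holds.)
pOH = −log(5.66 × 10^-6) = 5.25; pH = 14.00 − 5.25 = 8.75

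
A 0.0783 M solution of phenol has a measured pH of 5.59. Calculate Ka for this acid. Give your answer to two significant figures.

Ka = 8.4 × 10^-11

[H+] = 10^(-5.59) = 2.57 × 10^-6 M
At equilibrium [HA] = 0.0783 − 2.57 × 10^-6 = 7.83 × 10^-2 M
Ka = [H+][A-]/[HA] = (2.57 × 10^-6)² / 7.83 × 10^-2 = 8.4 × 10^-11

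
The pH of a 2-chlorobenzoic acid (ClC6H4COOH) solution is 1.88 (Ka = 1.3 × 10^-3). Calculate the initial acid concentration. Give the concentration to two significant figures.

C₀ = 1.5 × 10^-1 M

[H+] = 10^(-1.88) = 1.32 × 10^-2 M = x
Ka = x²/(C₀ − x) ⇒ C₀ = x + x²/Ka
C₀ = 1.32 × 10^-2 + (1.32 × 10^-2)²/(1.3 × 10^-3) = 1.47 × 10^-1 M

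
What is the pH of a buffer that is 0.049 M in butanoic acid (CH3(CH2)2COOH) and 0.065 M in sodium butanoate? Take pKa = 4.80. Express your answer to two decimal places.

pH = 4.92

Using pH = pKa + log([base]/[acid]) with [base]/[acid] = 0.065/0.049:
pH = 4.80 + (+0.123) = 4.92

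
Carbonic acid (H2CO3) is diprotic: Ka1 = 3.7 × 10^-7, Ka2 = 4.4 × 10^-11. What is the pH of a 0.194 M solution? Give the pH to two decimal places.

pH = 3.57

Since Ka1 ≫ Ka2, the first ionization dominates [H+].
Ka1 = x²/(0.194 − x) = 3.7 × 10^-7
x ≈ √(3.7 × 10^-7 × 0.194) = 2.68 × 10^-4 M
pH = −log(2.68 × 10^-4) = 3.57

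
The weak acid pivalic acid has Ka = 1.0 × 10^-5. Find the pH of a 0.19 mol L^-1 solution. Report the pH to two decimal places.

(CH3)3CCOOH ⇌ (CH3)3CCOO- + H+
Let x = [H+] at equilibrium. Ka = x²/(0.19 − x).
Assume x ≪ 0.19: x ≈ √(1.0 × 10^-5 × 0.19) = 1.38 × 10^-3 M
pH = −log[H+] = −log(1.38 × 10^-3) = 2.86

pH = 2.86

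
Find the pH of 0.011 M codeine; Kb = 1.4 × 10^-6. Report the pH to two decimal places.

C18H21NO3 + H2O ⇌ C18H22NO3+ + OH-
From the ICE table, Kb = [OH-]²/(0.011 − [OH-]) = 1.4 × 10^-6.
Since Kb ≪ C₀, [OH-] ≈ √(Kb·C₀) = 1.24 × 10^-4 M.
pOH = 3.91, so pH = 14.00 − pOH = 10.09

pH = 10.09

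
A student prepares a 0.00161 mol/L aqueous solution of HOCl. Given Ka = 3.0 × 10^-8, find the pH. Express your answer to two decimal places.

pH = 5.16

HOCl ⇌ OCl- + H+
Ka = [H+]²/(0.00161 − [H+]) = 3.0 × 10^-8
Neglecting [H+] in the denominator: [H+] = √(3.0 × 10^-8 × 0.00161) = 6.95 × 10^-6 M
pH = −log[H+] = −log(6.95 × 10^-6) = 5.16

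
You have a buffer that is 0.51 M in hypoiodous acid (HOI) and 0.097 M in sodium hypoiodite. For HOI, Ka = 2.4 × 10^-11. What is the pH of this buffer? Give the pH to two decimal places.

pH = 9.90

pKa = −log(2.4 × 10^-11) = 10.620
Using pH = pKa + log([base]/[acid]) with [base]/[acid] = 0.097/0.51:
pH = 10.620 + (-0.721) = 9.90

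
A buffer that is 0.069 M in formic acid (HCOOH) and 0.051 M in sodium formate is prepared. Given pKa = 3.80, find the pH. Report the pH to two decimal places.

pH = pKa + log([A⁻]/[HA]) = 3.80 + log(0.051/0.069)
pH = 3.80 + (-0.131) = 3.67

pH = 3.67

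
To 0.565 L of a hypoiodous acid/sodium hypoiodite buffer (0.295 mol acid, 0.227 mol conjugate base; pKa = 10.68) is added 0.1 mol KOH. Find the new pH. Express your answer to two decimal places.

After neutralization: n(HOI) = 0.195 mol, n(OI-) = 0.327 mol.
pH = pKa + log([A⁻]/[HA]) = 10.68 + log(0.327/0.195) = 10.68 +0.225

pH = 10.90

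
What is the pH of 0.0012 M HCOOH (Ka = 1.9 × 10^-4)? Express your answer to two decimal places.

pH = 3.41

HCOOH ⇌ HCOO- + H+
From the ICE table, Ka = [H+]²/(0.0012 − [H+]) = 1.9 × 10^-4.
The 5% rule fails; solving [H+]² + Ka·[H+] − Ka·C₀ = 0 exactly:
[H+] = [−0.00019 + √(0.00019² + 9.12e-07)]/2 = 3.92 × 10^-4 M
pH = −log[H+] = −log(3.92 × 10^-4) = 3.41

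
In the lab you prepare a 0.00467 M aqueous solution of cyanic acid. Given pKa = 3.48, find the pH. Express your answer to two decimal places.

pH = 2.96

HOCN ⇌ OCN- + H+
Ka = 10^(−3.48) = 3.31 × 10^-4
Ka = x²/(0.00467 − x) = 3.31 × 10^-4
The 5% rule fails; solving x² + Ka·x − Ka·C₀ = 0 exactly:
x = [−0.000331 + √(0.000331² + 6.18e-06)]/2 = 1.09 × 10^-3 M
pH = −log(1.09 × 10^-3) = 2.96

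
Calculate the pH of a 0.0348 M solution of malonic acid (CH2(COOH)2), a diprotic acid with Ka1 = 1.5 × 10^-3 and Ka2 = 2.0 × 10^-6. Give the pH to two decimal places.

pH = 2.19

Ka1 ≫ Ka2, so treat the first dissociation as the only significant source of H+.
Ka1 = x²/(0.0348 − x) = 1.5 × 10^-3
Solving the quadratic: x = (−Ka1 + √(Ka1² + 4·Ka1·C₀))/2 = 6.51 × 10^-3 M
pH = −log(6.51 × 10^-3) = 2.19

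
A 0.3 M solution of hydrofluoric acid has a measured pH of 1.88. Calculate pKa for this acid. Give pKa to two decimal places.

pKa = 3.22

[H+] = 10^(-1.88) = 1.32 × 10^-2 M
At equilibrium [HA] = 0.3 − 1.32 × 10^-2 = 2.87 × 10^-1 M
Ka = [H+][A-]/[HA] = (1.32 × 10^-2)² / 2.87 × 10^-1 = 6.07 × 10^-4
pKa = -log(6.07 × 10^-4) = 3.22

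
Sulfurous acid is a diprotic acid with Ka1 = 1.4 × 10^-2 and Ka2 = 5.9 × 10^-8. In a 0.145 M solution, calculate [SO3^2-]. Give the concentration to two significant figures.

5.9 × 10^-8 M

First ionization gives [H+] ≈ [HSO3-] = 3.86 × 10^-2 M.
Second step: Ka2 = [H+][SO3^2-]/[HSO3-] ≈ [SO3^2-] (since [H+] ≈ [HSO3-]).
So [SO3^2-] ≈ Ka2.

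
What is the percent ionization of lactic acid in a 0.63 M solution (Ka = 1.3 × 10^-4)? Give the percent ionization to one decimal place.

1.4%

CH3CH(OH)COOH ⇌ CH3CH(OH)COO- + H+; let x = [H+] at equilibrium.
x ≈ √(Ka·C₀) = √(1.3 × 10^-4 × 0.63) = 9.05 × 10^-3 M
Fraction ionized = 9.05 × 10^-3 / 0.63 = 0.0144 → 1.4%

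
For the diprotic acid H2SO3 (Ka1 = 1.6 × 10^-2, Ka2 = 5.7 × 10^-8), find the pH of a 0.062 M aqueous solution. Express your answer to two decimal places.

pH = 1.61

Ka1 ≫ Ka2, so treat the first dissociation as the only significant source of H+.
Ka1 = x²/(0.062 − x) = 1.6 × 10^-2
Solving the quadratic: x = (−Ka1 + √(Ka1² + 4·Ka1·C₀))/2 = 2.45 × 10^-2 M
pH = −log(2.45 × 10^-2) = 1.61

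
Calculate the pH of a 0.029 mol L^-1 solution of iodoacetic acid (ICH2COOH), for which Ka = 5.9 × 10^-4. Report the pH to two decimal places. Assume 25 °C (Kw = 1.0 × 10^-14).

ICH2COOH ⇌ ICH2COO- + H+
Ka = x²/(0.029 − x) = 5.9 × 10^-4
x is not negligible relative to C₀; solve x² + 0.00059·x − 1.71e-05 = 0.
x = [−0.00059 + √(0.00059² + 6.84e-05)]/2 = 3.85 × 10^-3 M
pH = −log(3.85 × 10^-3) = 2.41

pH = 2.41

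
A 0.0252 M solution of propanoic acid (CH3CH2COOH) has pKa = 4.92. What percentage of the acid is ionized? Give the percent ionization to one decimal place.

2.2%

CH3CH2COOH ⇌ CH3CH2COO- + H+; let x = [H+] at equilibrium.
Ka = 10^(−4.92) = 1.20 × 10^-5
x ≈ √(Ka·C₀) = √(1.20 × 10^-5 × 0.0252) = 5.50 × 10^-4 M
Fraction ionized = 5.50 × 10^-4 / 0.0252 = 0.0218 → 2.2%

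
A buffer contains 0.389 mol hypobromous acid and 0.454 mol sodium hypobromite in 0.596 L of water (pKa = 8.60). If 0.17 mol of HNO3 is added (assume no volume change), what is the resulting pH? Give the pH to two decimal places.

After neutralization: n(HOBr) = 0.559 mol, n(OBr-) = 0.284 mol.
pH = pKa + log([A⁻]/[HA]) = 8.60 + log(0.284/0.559) = 8.60 -0.294

pH = 8.31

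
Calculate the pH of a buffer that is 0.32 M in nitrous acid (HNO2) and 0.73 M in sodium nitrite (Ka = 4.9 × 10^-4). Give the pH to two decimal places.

pKa = −log(4.9 × 10^-4) = 3.310
pH = pKa + log([A⁻]/[HA]) = 3.310 + log(0.73/0.32)
pH = 3.310 + (+0.358) = 3.67

pH = 3.67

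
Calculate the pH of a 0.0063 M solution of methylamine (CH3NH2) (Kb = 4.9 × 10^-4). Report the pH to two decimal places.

CH3NH2 + H2O ⇌ CH3NH3+ + OH-
Kb = [OH-]²/(0.0063 − [OH-]) = 4.9 × 10^-4
[OH-] is not negligible relative to C₀; solve [OH-]² + 0.00049·[OH-] − 3.09e-06 = 0.
[OH-] = (−Kb + √(Kb² + 4·Kb·C₀))/2 = 1.53 × 10^-3 M
pOH = −log(1.53 × 10^-3) = 2.82; pH = 14.00 − 2.82 = 11.18

pH = 11.18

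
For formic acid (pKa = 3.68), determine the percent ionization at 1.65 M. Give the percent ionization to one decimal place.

1.1%

HCOOH ⇌ HCOO- + H+; let x = [H+] at equilibrium.
Ka = 10^(−3.68) = 2.09 × 10^-4
x ≈ √(Ka·C₀) = √(2.09 × 10^-4 × 1.65) = 1.86 × 10^-2 M
Fraction ionized = 1.86 × 10^-2 / 1.65 = 0.0113 → 1.1%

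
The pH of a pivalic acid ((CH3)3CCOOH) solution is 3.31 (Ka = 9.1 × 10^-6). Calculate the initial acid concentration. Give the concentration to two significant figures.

C₀ = 2.7 × 10^-2 M

[H+] = 10^(-3.31) = 4.90 × 10^-4 M = x
Ka = x²/(C₀ − x) ⇒ C₀ = x + x²/Ka
C₀ = 4.90 × 10^-4 + (4.90 × 10^-4)²/(9.1 × 10^-6) = 2.69 × 10^-2 M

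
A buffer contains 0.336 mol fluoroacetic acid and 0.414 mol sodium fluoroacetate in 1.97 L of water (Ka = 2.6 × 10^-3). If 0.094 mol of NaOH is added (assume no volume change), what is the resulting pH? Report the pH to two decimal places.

pH = 2.91

After neutralization: n(FCH2COOH) = 0.242 mol, n(FCH2COO-) = 0.508 mol.
pKa = −log(2.6 × 10^-3) = 2.585
pH = pKa + log(n_FCH2COO-/n_FCH2COOH) = 2.585 + log(0.508/0.242) = 2.585 + (+0.322)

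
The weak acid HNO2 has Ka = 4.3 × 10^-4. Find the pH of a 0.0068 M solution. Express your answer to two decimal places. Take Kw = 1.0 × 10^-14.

pH = 2.82

HNO2 ⇌ NO2- + H+
From the ICE table, Ka = [H+]²/(0.0068 − [H+]) = 4.3 × 10^-4.
The 5% rule fails; solving [H+]² + Ka·[H+] − Ka·C₀ = 0 exactly:
[H+] = (−Ka + √(Ka² + 4·Ka·C₀))/2 = 1.51 × 10^-3 M
pH = −log(1.51 × 10^-3) = 2.82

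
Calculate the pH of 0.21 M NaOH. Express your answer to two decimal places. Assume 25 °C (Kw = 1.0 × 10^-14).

NaOH is a strong base; [OH-] = 0.21 M.
pOH = -log(0.21) = 0.68
pH = 14.00 - 0.68 = 13.32

pH = 13.32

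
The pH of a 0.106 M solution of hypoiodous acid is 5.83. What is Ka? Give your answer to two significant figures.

[H+] = 10^(-5.83) = 1.48 × 10^-6 M
At equilibrium [HA] = 0.106 − 1.48 × 10^-6 = 1.06 × 10^-1 M
Ka = [H+][A-]/[HA] = (1.48 × 10^-6)² / 1.06 × 10^-1 = 2.1 × 10^-11

Ka = 2.1 × 10^-11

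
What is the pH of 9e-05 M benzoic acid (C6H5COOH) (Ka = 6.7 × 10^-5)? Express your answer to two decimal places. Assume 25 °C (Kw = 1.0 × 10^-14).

C6H5COOH ⇌ C6H5COO- + H+
Let x = [H+] at equilibrium. Ka = x²/(9e-05 − x).
The 5% rule fails; solving x² + Ka·x − Ka·C₀ = 0 exactly:
x = [−6.7e-05 + √(6.7e-05² + 2.41e-08)]/2 = 5.11 × 10^-5 M
pH = −log(5.11 × 10^-5) = 4.29

pH = 4.29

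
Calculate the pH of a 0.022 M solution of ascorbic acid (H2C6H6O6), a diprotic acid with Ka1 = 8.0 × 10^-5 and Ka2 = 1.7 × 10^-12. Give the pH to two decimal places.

pH = 2.89

Ka1 ≫ Ka2, so treat the first dissociation as the only significant source of H+.
Ka1 = x²/(0.022 − x) = 8.0 × 10^-5
Solving the quadratic: x = (−Ka1 + √(Ka1² + 4·Ka1·C₀))/2 = 1.29 × 10^-3 M
pH = −log(1.29 × 10^-3) = 2.89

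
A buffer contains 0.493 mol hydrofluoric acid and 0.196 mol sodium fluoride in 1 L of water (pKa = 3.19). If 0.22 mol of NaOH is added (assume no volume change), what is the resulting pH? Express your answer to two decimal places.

pH = 3.37

OH- converts HF to F-: HF → 0.273 mol, F- → 0.416 mol.
pH = pKa + log([A⁻]/[HA]) = 3.19 + log(0.416/0.273) = 3.19 +0.183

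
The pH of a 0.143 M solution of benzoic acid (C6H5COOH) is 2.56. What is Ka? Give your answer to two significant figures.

Ka = 5.4 × 10^-5

[H+] = 10^(-2.56) = 2.75 × 10^-3 M
At equilibrium [HA] = 0.143 − 2.75 × 10^-3 = 1.40 × 10^-1 M
Ka = [H+][A-]/[HA] = (2.75 × 10^-3)² / 1.40 × 10^-1 = 5.4 × 10^-5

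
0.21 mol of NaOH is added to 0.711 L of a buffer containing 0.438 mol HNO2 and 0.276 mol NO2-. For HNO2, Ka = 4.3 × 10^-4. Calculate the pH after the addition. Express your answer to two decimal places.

pH = 3.70

After neutralization: n(HNO2) = 0.228 mol, n(NO2-) = 0.486 mol.
pKa = −log(4.3 × 10^-4) = 3.367
pH = pKa + log([A⁻]/[HA]) = 3.367 + log(0.486/0.228) = 3.367 +0.329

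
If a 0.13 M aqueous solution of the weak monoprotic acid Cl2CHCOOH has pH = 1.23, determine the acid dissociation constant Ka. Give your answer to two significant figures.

Ka = 4.9 × 10^-2

[H+] = 10^(-1.23) = 5.89 × 10^-2 M
At equilibrium [HA] = 0.13 − 5.89 × 10^-2 = 7.11 × 10^-2 M
Ka = [H+][A-]/[HA] = (5.89 × 10^-2)² / 7.11 × 10^-2 = 4.9 × 10^-2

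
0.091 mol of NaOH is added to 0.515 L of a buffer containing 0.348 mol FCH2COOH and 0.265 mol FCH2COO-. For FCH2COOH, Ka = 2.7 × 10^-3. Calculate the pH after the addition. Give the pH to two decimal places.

OH- converts FCH2COOH to FCH2COO-: FCH2COOH → 0.257 mol, FCH2COO- → 0.356 mol.
pKa = −log(2.7 × 10^-3) = 2.569
pH = pKa + log(n_FCH2COO-/n_FCH2COOH) = 2.569 + log(0.356/0.257) = 2.569 + (+0.142)

pH = 2.71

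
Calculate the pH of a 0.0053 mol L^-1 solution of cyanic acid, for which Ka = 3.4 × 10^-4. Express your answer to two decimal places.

HOCN ⇌ OCN- + H+
Ka = [H+]²/(0.0053 − [H+]) = 3.4 × 10^-4
The 5% rule fails; solving [H+]² + Ka·[H+] − Ka·C₀ = 0 exactly:
[H+] = [−0.00034 + √(0.00034² + 7.21e-06)]/2 = 1.18 × 10^-3 M
pH = −log[H+] = −log(1.18 × 10^-3) = 2.93

pH = 2.93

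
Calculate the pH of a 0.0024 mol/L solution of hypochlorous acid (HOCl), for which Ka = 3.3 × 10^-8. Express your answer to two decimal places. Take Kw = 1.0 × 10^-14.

pH = 5.05

HOCl ⇌ OCl- + H+
From the ICE table, Ka = x²/(0.0024 − x) = 3.3 × 10^-8.
Since Ka ≪ C₀, x ≈ √(Ka·C₀) = 8.90 × 10^-6 M.
Check: 0.37% ionized — well under 5%, approximation valid.
pH = −log(8.90 × 10^-6) = 5.05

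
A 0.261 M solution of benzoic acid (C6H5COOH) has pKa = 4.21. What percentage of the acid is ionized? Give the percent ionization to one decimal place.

1.5%

C6H5COOH ⇌ C6H5COO- + H+; let x = [H+] at equilibrium.
Ka = 10^(−4.21) = 6.17 × 10^-5
x ≈ √(Ka·C₀) = √(6.17 × 10^-5 × 0.261) = 4.01 × 10^-3 M
Fraction ionized = 4.01 × 10^-3 / 0.261 = 0.0154 → 1.5%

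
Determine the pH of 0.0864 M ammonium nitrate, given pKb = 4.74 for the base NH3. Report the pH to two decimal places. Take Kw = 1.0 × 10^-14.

pH = 5.16

NH4+ is the conjugate acid of the weak base NH3.
Kb = 10^(−4.74) = 1.82 × 10^-5
Ka = Kw/Kb = 1.0×10^-14 / 1.82 × 10^-5 = 5.49 × 10^-10
From the ICE table, Ka = [H+]²/(0.0864 − [H+]) = 5.49 × 10^-10.
Since Ka ≪ C₀, [H+] ≈ √(Ka·C₀) = 6.89 × 10^-6 M.
([H+]/C₀ = 0.008% < 5%, so the approximation holds.)
pH = −log(6.89 × 10^-6) = 5.16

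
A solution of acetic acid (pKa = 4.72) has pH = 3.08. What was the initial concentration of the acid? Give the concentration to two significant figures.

C₀ = 3.7 × 10^-2 M

[H+] = 10^(-3.08) = 8.32 × 10^-4 M = x
Ka = 10^(−4.72) = 1.91 × 10^-5
Ka = x²/(C₀ − x) ⇒ C₀ = x + x²/Ka
C₀ = 8.32 × 10^-4 + (8.32 × 10^-4)²/(1.91 × 10^-5) = 3.71 × 10^-2 M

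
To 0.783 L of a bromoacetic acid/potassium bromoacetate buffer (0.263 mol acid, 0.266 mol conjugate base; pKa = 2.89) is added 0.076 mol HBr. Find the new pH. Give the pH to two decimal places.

Added H+ converts BrCH2COO- to BrCH2COOH: BrCH2COOH → 0.339 mol, BrCH2COO- → 0.19 mol.
Henderson–Hasselbalch with mole ratio 0.19/0.339: pH = 2.89 + (-0.251)

pH = 2.64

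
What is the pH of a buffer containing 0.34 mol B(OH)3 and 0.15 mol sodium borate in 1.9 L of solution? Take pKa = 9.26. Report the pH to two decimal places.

pH = 8.90

pH = pKa + log([A⁻]/[HA]) = 9.26 + log(0.15/0.34)
pH = 9.26 + (-0.355) = 8.90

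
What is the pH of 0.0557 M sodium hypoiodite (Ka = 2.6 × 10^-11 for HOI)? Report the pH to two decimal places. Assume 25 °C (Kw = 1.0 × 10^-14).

OI- is the conjugate base of the weak acid HOI.
Kb = Kw/Ka = 1.0×10^-14 / 2.6 × 10^-11 = 3.85 × 10^-4
Kb = x²/(0.0557 − x) = 3.85 × 10^-4
The 5% rule fails; solving x² + Kb·x − Kb·C₀ = 0 exactly:
x = [−0.000385 + √(0.000385² + 8.58e-05)]/2 = 4.44 × 10^-3 M
pOH = 2.35, so pH = 14.00 − pOH = 11.65

pH = 11.65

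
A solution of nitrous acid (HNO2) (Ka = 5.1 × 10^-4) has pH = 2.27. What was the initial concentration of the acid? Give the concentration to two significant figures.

C₀ = 6.2 × 10^-2 M

[H+] = 10^(-2.27) = 5.37 × 10^-3 M = x
Ka = x²/(C₀ − x) ⇒ C₀ = x + x²/Ka
C₀ = 5.37 × 10^-3 + (5.37 × 10^-3)²/(5.1 × 10^-4) = 6.19 × 10^-2 M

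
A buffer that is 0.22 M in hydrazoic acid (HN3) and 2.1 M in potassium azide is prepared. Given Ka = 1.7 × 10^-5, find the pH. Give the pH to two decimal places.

pH = 5.75

pKa = −log(1.7 × 10^-5) = 4.770
Using pH = pKa + log([base]/[acid]) with [base]/[acid] = 2.1/0.22:
pH = 4.770 + (+0.980) = 5.75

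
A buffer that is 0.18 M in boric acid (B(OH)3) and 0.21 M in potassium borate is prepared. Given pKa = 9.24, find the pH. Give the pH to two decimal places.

pH = 9.31

Henderson–Hasselbalch: pH = pKa + log([B(OH)4-]/[B(OH)3]) = 9.24 + log(0.21/0.18)
pH = 9.24 + (+0.067) = 9.31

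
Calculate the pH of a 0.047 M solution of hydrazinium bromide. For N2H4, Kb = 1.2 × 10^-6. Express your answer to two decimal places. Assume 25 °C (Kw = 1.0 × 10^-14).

pH = 4.70

N2H5+ is the conjugate acid of the weak base N2H4.
Ka = Kw/Kb = 1.0×10^-14 / 1.2 × 10^-6 = 8.33 × 10^-9
Ka = [H+]²/(0.047 − [H+]) = 8.33 × 10^-9
Neglecting [H+] in the denominator: [H+] = √(8.33 × 10^-9 × 0.047) = 1.98 × 10^-5 M
([H+]/C₀ = 0.042% < 5%, so the approximation holds.)
pH = −log(1.98 × 10^-5) = 4.70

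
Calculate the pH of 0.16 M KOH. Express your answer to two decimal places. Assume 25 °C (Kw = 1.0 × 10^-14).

KOH is a strong base; [OH-] = 0.16 M.
pOH = -log(0.16) = 0.80
pH = 14.00 - 0.80 = 13.20

pH = 13.20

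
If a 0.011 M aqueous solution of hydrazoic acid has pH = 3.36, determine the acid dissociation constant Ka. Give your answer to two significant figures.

Ka = 1.8 × 10^-5

[H+] = 10^(-3.36) = 4.37 × 10^-4 M
At equilibrium [HA] = 0.011 − 4.37 × 10^-4 = 1.06 × 10^-2 M
Ka = [H+][A-]/[HA] = (4.37 × 10^-4)² / 1.06 × 10^-2 = 1.8 × 10^-5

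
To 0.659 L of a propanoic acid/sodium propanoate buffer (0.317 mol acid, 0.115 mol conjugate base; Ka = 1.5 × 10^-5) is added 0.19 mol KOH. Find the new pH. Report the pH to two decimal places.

pH = 5.20

OH- converts CH3CH2COOH to CH3CH2COO-: CH3CH2COOH → 0.127 mol, CH3CH2COO- → 0.305 mol.
pKa = −log(1.5 × 10^-5) = 4.824
Henderson–Hasselbalch with mole ratio 0.305/0.127: pH = 4.824 + (+0.380)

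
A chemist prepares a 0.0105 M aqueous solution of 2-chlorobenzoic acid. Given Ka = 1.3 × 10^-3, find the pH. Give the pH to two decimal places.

pH = 2.51

ClC6H4COOH ⇌ ClC6H4COO- + H+
Ka = x²/(0.0105 − x) = 1.3 × 10^-3
x is not negligible relative to C₀; solve x² + 0.0013·x − 1.36e-05 = 0.
x = (−Ka + √(Ka² + 4·Ka·C₀))/2 = 3.10 × 10^-3 M
pH = −log[H+] = −log(3.10 × 10^-3) = 2.51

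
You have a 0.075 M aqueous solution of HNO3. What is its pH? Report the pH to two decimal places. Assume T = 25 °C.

pH = 1.12

HNO3 is a strong acid and dissociates completely, so [H+] = 0.075 M.
pH = -log(0.075) = 1.12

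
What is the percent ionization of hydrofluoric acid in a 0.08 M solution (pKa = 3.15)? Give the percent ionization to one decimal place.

9.0%

HF ⇌ F- + H+; let x = [H+] at equilibrium.
Ka = 10^(−3.15) = 7.08 × 10^-4
Solve x² + 0.000708x − 5.66e-05 = 0 → x = 7.18 × 10^-3 M
Fraction ionized = 7.18 × 10^-3 / 0.08 = 0.0897 → 9.0%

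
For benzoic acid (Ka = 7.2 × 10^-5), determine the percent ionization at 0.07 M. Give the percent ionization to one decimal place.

C6H5COOH ⇌ C6H5COO- + H+; let x = [H+] at equilibrium.
x ≈ √(Ka·C₀) = √(7.2 × 10^-5 × 0.07) = 2.24 × 10^-3 M
% ionization = x/C₀ × 100% = 2.24 × 10^-3/0.07 × 100% = 3.2%

3.2%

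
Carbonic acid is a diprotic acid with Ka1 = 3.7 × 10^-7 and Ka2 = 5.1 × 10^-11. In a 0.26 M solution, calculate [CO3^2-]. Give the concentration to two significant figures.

5.1 × 10^-11 M

First ionization gives [H+] ≈ [HCO3-] = 3.10 × 10^-4 M.
Second step: Ka2 = [H+][CO3^2-]/[HCO3-] ≈ [CO3^2-] (since [H+] ≈ [HCO3-]).
So [CO3^2-] ≈ Ka2.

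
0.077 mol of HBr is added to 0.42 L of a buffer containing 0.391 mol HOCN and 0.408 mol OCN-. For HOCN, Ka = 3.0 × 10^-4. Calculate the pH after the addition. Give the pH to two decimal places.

pH = 3.37

Added H+ converts OCN- to HOCN: HOCN → 0.468 mol, OCN- → 0.331 mol.
pKa = −log(3.0 × 10^-4) = 3.523
pH = pKa + log(n_OCN-/n_HOCN) = 3.523 + log(0.331/0.468) = 3.523 + (-0.150)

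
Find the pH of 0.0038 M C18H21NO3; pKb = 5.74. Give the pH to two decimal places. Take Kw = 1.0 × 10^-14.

pH = 9.92

C18H21NO3 + H2O ⇌ C18H22NO3+ + OH-
Kb = 10^(−5.74) = 1.82 × 10^-6
Kb = [OH-]²/(0.0038 − [OH-]) = 1.82 × 10^-6
Neglecting [OH-] in the denominator: [OH-] = √(1.82 × 10^-6 × 0.0038) = 8.32 × 10^-5 M
pOH = −log(8.32 × 10^-5) = 4.08; pH = 14.00 − 4.08 = 9.92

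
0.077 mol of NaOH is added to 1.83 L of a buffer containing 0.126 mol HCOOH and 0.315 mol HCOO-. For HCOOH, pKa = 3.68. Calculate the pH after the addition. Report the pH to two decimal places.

pH = 4.58

OH- converts HCOOH to HCOO-: HCOOH → 0.049 mol, HCOO- → 0.392 mol.
pH = pKa + log(n_HCOO-/n_HCOOH) = 3.68 + log(0.392/0.049) = 3.68 + (+0.903)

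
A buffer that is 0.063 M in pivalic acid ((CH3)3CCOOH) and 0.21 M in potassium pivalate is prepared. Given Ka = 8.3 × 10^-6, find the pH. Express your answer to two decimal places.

pKa = −log(8.3 × 10^-6) = 5.081
Using pH = pKa + log([base]/[acid]) with [base]/[acid] = 0.21/0.063:
pH = 5.081 + (+0.523) = 5.60

pH = 5.60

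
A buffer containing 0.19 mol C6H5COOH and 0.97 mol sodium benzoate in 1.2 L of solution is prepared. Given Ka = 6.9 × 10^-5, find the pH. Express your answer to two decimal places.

pKa = −log(6.9 × 10^-5) = 4.161
pH = pKa + log([A⁻]/[HA]) = 4.161 + log(0.97/0.19)
pH = 4.161 + (+0.708) = 4.87

pH = 4.87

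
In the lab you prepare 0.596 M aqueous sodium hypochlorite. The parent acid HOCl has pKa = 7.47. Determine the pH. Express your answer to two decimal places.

OCl- is the conjugate base of the weak acid HOCl.
Ka = 10^(−7.47) = 3.39 × 10^-8
Kb = Kw/Ka = 1.0×10^-14 / 3.39 × 10^-8 = 2.95 × 10^-7
Kb = [OH-]²/(0.596 − [OH-]) = 2.95 × 10^-7
Since Kb ≪ C₀, [OH-] ≈ √(Kb·C₀) = 4.19 × 10^-4 M.
pOH = 3.38, so pH = 14.00 − pOH = 10.62

pH = 10.62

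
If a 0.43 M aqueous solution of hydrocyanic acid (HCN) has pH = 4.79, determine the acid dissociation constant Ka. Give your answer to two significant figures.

[H+] = 10^(-4.79) = 1.62 × 10^-5 M
At equilibrium [HA] = 0.43 − 1.62 × 10^-5 = 4.30 × 10^-1 M
Ka = [H+][A-]/[HA] = (1.62 × 10^-5)² / 4.30 × 10^-1 = 6.1 × 10^-10

Ka = 6.1 × 10^-10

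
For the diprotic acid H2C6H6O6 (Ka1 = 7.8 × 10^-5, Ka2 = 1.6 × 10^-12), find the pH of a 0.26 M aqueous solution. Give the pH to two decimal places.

pH = 2.35

Since Ka1 ≫ Ka2, the first ionization dominates [H+].
Ka1 = x²/(0.26 − x) = 7.8 × 10^-5
x ≈ √(7.8 × 10^-5 × 0.26) = 4.50 × 10^-3 M
pH = −log(4.50 × 10^-3) = 2.35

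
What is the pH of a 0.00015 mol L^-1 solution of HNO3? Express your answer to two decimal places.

HNO3 is a strong acid and dissociates completely, so [H+] = 0.00015 M.
pH = -log(0.00015) = 3.82

pH = 3.82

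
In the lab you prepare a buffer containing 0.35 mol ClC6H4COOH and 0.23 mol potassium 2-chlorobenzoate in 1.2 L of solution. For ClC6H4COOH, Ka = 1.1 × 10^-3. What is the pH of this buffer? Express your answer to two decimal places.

pKa = −log(1.1 × 10^-3) = 2.959
Using pH = pKa + log([base]/[acid]) with [base]/[acid] = 0.23/0.35:
pH = 2.959 + (-0.182) = 2.78

pH = 2.78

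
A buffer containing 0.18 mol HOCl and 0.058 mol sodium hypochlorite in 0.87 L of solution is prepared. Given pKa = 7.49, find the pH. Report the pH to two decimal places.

Using pH = pKa + log([base]/[acid]) with [base]/[acid] = 0.058/0.18:
pH = 7.49 + (-0.492) = 7.00

pH = 7.00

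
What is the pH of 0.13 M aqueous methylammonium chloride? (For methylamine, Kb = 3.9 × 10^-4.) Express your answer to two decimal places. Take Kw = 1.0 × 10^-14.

pH = 5.74

CH3NH3+ is the conjugate acid of the weak base CH3NH2.
Ka = Kw/Kb = 1.0×10^-14 / 3.9 × 10^-4 = 2.56 × 10^-11
From the ICE table, Ka = [H+]²/(0.13 − [H+]) = 2.56 × 10^-11.
Neglecting [H+] in the denominator: [H+] = √(2.56 × 10^-11 × 0.13) = 1.82 × 10^-6 M
Check: 0.0014% ionized — well under 5%, approximation valid.
pH = −log(1.82 × 10^-6) = 5.74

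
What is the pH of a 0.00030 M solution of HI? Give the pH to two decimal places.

pH = 3.52

HI is a strong acid and dissociates completely, so [H+] = 0.00030 M.
pH = -log(0.0003) = 3.52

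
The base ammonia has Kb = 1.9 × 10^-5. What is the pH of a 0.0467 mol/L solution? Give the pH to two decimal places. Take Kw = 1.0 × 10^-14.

NH3 + H2O ⇌ NH4+ + OH-
From the ICE table, Kb = x²/(0.0467 − x) = 1.9 × 10^-5.
Assume x ≪ 0.0467: x ≈ √(1.9 × 10^-5 × 0.0467) = 9.42 × 10^-4 M
pOH = −log(9.42 × 10^-4) = 3.03; pH = 14.00 − 3.03 = 10.97

pH = 10.97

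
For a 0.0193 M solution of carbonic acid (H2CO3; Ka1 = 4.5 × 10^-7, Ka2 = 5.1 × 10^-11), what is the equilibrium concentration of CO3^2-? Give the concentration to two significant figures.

First ionization gives [H+] ≈ [HCO3-] = 9.32 × 10^-5 M.
Second step: Ka2 = [H+][CO3^2-]/[HCO3-] ≈ [CO3^2-] (since [H+] ≈ [HCO3-]).
So [CO3^2-] ≈ Ka2.

5.1 × 10^-11 M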